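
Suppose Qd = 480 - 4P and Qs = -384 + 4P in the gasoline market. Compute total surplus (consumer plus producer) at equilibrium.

Total surplus = 576

Equilibrium: 480 - 4P = -384 + 4P gives P* = 108, Q* = 48.
Demand choke price: P = 120; supply starts at P = 96.
CS = ½(120 − 108)(48) = 288; PS = ½(108 − 96)(48) = 288.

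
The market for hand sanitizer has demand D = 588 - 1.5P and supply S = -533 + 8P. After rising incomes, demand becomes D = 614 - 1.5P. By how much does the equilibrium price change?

Original equilibrium: P* = 118, Q* = 411.
New equilibrium: 614 - 1.5P = -533 + 8P, so 1147 = 9.5P and P' = 2294/19; Q' = 614 − 1.5(2294/19) = 8225/19.
Change in price: 2294/19 − 118 = 52/19.

ΔP = 52/19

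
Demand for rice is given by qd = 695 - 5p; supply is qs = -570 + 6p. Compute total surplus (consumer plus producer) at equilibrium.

Equilibrium: 695 - 5p = -570 + 6p gives p* = 115, q* = 120.
Demand choke price: p = 139; supply starts at p = 95.
CS = ½(139 − 115)(120) = 1440; PS = ½(115 − 95)(120) = 1200.

Total surplus = 2640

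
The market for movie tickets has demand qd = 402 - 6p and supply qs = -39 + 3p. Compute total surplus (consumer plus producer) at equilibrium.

Total surplus = 2916

Equilibrium: 402 - 6p = -39 + 3p gives p* = 49, q* = 108.
Demand choke price: p = 67; supply starts at p = 13.
CS = ½(67 − 49)(108) = 972; PS = ½(49 − 13)(108) = 1944.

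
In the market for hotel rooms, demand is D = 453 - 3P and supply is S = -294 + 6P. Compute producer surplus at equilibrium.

Equilibrium: 453 - 3P = -294 + 6P gives P* = 83, Q* = 204.
Supply starts at P = 49 (where S = 0).
PS = ½(83 − 49)(204) = 3468.

Producer surplus = 3468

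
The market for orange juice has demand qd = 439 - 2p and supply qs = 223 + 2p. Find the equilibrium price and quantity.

Set qd = qs: 439 - 2p = 223 + 2p.
216 = 4p, so p* = 54.
q* = 439 − 2(54) = 331.

p* = 54, q* = 331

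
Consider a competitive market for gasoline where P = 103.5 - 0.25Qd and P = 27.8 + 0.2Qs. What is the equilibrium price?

P* = 553/9

Set the two price expressions equal: 103.5 - 0.25Q = 27.8 + 0.2Q.
75.7 = 0.45Q, so Q* = 1514/9.
P* = 103.5 − (0.25)(1514/9) = 553/9.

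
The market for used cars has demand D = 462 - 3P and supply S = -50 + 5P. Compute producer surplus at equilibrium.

Equilibrium: 462 - 3P = -50 + 5P gives P* = 64, Q* = 270.
Supply starts at P = 10 (where S = 0).
PS = ½(64 − 10)(270) = 7290.

Producer surplus = 7290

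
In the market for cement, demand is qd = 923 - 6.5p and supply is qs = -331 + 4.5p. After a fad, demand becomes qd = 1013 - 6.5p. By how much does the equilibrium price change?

Δp = 90/11

Original equilibrium: p* = 114, q* = 182.
New equilibrium: 1013 - 6.5p = -331 + 4.5p, so 1344 = 11p and p' = 1344/11; q' = 1013 − 6.5(1344/11) = 2407/11.
Change in price: 1344/11 − 114 = 90/11.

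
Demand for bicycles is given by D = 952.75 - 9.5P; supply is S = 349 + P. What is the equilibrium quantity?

Set D = S: 952.75 - 9.5P = 349 + P.
603.75 = 10.5P, so P* = 57.5.
Q* = 952.75 − 9.5(57.5) = 406.5.

Q* = 406.5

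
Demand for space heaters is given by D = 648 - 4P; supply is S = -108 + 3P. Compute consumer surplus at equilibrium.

Equilibrium: 648 - 4P = -108 + 3P gives P* = 108, Q* = 216.
Demand choke price (D = 0): P = 162.
CS = ½(162 − 108)(216) = 5832.

Consumer surplus = 5832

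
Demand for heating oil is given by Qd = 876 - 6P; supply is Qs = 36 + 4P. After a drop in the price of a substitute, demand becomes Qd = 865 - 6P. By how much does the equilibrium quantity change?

Original equilibrium: P* = 84, Q* = 372.
New equilibrium: 865 - 6P = 36 + 4P, so 829 = 10P and P' = 82.9; Q' = 865 − 6(82.9) = 367.6.
Change in quantity: 367.6 − 372 = -4.4.

ΔQ = -4.4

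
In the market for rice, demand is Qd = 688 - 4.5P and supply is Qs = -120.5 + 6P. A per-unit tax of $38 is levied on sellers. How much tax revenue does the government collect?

Pre-tax equilibrium: P* = 77, Q* = 341.5.
Tax on sellers shifts supply to Qs = -120.5 + 6(P − 38) = -348.5 + 6P.
688 - 4.5P = -348.5 + 6P gives buyer price Pb = 691/7; sellers receive Ps = 691/7 − 38 = 425/7.
New quantity: Q = 688 − 4.5(691/7) = 3413/14.
Revenue = 38 × 3413/14 = 64847/7.

Tax revenue = 64847/7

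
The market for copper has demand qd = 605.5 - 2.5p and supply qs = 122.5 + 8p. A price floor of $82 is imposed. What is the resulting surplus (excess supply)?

Surplus = 378

Equilibrium price would be p* = 46, so the floor at 82 binds.
At p = 82: qd = 400.5, qs = 778.5.
Surplus = 778.5 − 400.5 = 378.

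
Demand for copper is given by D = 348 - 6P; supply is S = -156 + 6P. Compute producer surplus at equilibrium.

Producer surplus = 768

Equilibrium: 348 - 6P = -156 + 6P gives P* = 42, Q* = 96.
Supply starts at P = 26 (where S = 0).
PS = ½(42 − 26)(96) = 768.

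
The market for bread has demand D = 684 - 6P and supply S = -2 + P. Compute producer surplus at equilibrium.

Equilibrium: 684 - 6P = -2 + P gives P* = 98, Q* = 96.
Supply starts at P = 2 (where S = 0).
PS = ½(98 − 2)(96) = 4608.

Producer surplus = 4608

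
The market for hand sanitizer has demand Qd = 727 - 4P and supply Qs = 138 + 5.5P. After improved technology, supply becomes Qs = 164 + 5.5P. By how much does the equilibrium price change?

ΔP = -52/19

Original equilibrium: P* = 62, Q* = 479.
New equilibrium: 727 - 4P = 164 + 5.5P, so 563 = 9.5P and P' = 1126/19; Q' = 727 − 4(1126/19) = 9309/19.
Change in price: 1126/19 − 62 = -52/19.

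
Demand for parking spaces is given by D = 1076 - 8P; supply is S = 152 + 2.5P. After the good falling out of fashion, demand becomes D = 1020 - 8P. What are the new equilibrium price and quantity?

Original equilibrium: P* = 88, Q* = 372.
New equilibrium: 1020 - 8P = 152 + 2.5P, so 868 = 10.5P and P' = 248/3; Q' = 1020 − 8(248/3) = 1076/3.

P' = 248/3, Q' = 1076/3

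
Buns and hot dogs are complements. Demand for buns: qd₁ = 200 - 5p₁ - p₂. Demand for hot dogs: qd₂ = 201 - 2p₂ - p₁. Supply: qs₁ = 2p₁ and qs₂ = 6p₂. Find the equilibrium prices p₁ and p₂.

Market 1: 200 - 5p₁ - p₂ = 2p₁ → 7p₁ + p₂ = 200.
Market 2: 8p₂ + p₁ = 201.
Eliminating p₂: 8×(1) − 1×(2) gives 55p₁ = 1399, so p₁ = 1399/55.
Back-substitute into (2): p₂ = (201 − 1×1399/55) / 8 = 1207/55.

p₁ = 1399/55, p₂ = 1207/55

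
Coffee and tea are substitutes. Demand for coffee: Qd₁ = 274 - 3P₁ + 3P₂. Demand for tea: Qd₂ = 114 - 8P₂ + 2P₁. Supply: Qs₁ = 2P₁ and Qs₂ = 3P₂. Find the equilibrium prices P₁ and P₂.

P₁ = 3356/49, P₂ = 1118/49

Market 1: 274 - 3P₁ + 3P₂ = 2P₁ → 5P₁ - 3P₂ = 274.
Market 2: 11P₂ - 2P₁ = 114.
Eliminating P₂: 11×(1) + 3×(2) gives 49P₁ = 3356, so P₁ = 3356/49.
Back-substitute into (2): P₂ = (114 + 2×3356/49) / 11 = 1118/49.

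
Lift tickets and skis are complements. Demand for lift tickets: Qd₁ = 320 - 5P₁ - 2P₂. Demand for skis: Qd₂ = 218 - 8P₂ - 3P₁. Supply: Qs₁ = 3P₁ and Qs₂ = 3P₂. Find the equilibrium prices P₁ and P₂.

Market 1: 320 - 5P₁ - 2P₂ = 3P₁ → 8P₁ + 2P₂ = 320.
Market 2: 11P₂ + 3P₁ = 218.
Eliminating P₂: 11×(1) − 2×(2) gives 82P₁ = 3084, so P₁ = 1542/41.
Back-substitute into (2): P₂ = (218 − 3×1542/41) / 11 = 392/41.

P₁ = 1542/41, P₂ = 392/41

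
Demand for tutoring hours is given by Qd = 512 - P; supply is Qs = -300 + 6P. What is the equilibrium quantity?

Set Qd = Qs: 512 - P = -300 + 6P.
812 = 7P, so P* = 116.
Q* = 512 − 1(116) = 396.

Q* = 396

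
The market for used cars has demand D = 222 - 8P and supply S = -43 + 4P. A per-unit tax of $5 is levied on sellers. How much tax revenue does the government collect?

Pre-tax equilibrium: P* = 265/12, Q* = 136/3.
Tax on sellers shifts supply to S = -43 + 4(P − 5) = -63 + 4P.
222 - 8P = -63 + 4P gives buyer price Pb = 23.75; sellers receive Ps = 23.75 − 5 = 18.75.
New quantity: Q = 222 − 8(23.75) = 32.
Revenue = 5 × 32 = 160.

Tax revenue = 160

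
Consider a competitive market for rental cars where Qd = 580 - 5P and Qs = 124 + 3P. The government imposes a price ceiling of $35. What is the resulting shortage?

Shortage = 176

Equilibrium price would be P* = 57, so the ceiling at 35 binds.
At P = 35: Qd = 580 − 5(35) = 405, Qs = 124 + 3(35) = 229.
Shortage = 405 − 229 = 176.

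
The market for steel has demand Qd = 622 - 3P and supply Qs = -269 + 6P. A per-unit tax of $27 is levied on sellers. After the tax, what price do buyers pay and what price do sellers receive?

Buyers pay $117, sellers receive $90

Pre-tax equilibrium: P* = 99, Q* = 325.
Tax on sellers shifts supply to Qs = -269 + 6(P − 27) = -431 + 6P.
622 - 3P = -431 + 6P gives buyer price Pb = 117; sellers receive Ps = 117 − 27 = 90.
New quantity: Q = 622 − 3(117) = 271.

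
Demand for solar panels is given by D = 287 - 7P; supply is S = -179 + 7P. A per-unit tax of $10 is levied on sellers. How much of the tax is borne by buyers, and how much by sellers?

Buyers bear $5, sellers bear $5

Pre-tax equilibrium: P* = 233/7, Q* = 54.
Tax on sellers shifts supply to S = -179 + 7(P − 10) = -249 + 7P.
287 - 7P = -249 + 7P gives buyer price Pb = 268/7; sellers receive Ps = 268/7 − 10 = 198/7.
New quantity: Q = 287 − 7(268/7) = 19.
Buyer burden = 268/7 − 233/7 = 5; seller burden = 233/7 − 198/7 = 5.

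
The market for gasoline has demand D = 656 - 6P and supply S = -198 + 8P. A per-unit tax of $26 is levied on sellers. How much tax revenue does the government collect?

Pre-tax equilibrium: P* = 61, Q* = 290.
Tax on sellers shifts supply to S = -198 + 8(P − 26) = -406 + 8P.
656 - 6P = -406 + 8P gives buyer price Pb = 531/7; sellers receive Ps = 531/7 − 26 = 349/7.
New quantity: Q = 656 − 6(531/7) = 1406/7.
Revenue = 26 × 1406/7 = 36556/7.

Tax revenue = 36556/7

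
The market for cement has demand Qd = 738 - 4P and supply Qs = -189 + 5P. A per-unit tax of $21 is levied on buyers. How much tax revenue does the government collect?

Pre-tax equilibrium: P* = 103, Q* = 326.
Tax on buyers shifts demand to Qd = 738 − 4(P + 21) = 654 - 4P.
654 - 4P = -189 + 5P gives seller price Ps = 281/3; buyers pay Pb = 281/3 + 21 = 344/3.
New quantity: Q = 738 − 4(344/3) = 838/3.
Revenue = 21 × 838/3 = 5866.

Tax revenue = 5866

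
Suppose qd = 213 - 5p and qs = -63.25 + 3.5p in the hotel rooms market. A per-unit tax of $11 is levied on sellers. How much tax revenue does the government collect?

Pre-tax equilibrium: p* = 32.5, q* = 50.5.
Tax on sellers shifts supply to qs = -63.25 + 3.5(p − 11) = -101.75 + 3.5p.
213 - 5p = -101.75 + 3.5p gives buyer price pb = 1259/34; sellers receive ps = 1259/34 − 11 = 885/34.
New quantity: q = 213 − 5(1259/34) = 947/34.
Revenue = 11 × 947/34 = 10417/34.

Tax revenue = 10417/34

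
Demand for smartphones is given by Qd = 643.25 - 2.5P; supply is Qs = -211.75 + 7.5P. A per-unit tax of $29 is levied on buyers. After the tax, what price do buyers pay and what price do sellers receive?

Buyers pay $107.25, sellers receive $78.25

Pre-tax equilibrium: P* = 85.5, Q* = 429.5.
Tax on buyers shifts demand to Qd = 643.25 − 2.5(P + 29) = 570.75 - 2.5P.
570.75 - 2.5P = -211.75 + 7.5P gives seller price Ps = 78.25; buyers pay Pb = 78.25 + 29 = 107.25.
New quantity: Q = 643.25 − 2.5(107.25) = 375.125.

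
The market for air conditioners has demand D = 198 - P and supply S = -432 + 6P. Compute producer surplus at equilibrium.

Producer surplus = 972

Equilibrium: 198 - P = -432 + 6P gives P* = 90, Q* = 108.
Supply starts at P = 72 (where S = 0).
PS = ½(90 − 72)(108) = 972.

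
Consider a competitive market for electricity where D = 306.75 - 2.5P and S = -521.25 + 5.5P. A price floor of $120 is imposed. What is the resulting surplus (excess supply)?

Surplus = 132

Equilibrium price would be P* = 103.5, so the floor at 120 binds.
At P = 120: D = 6.75, S = 138.75.
Surplus = 138.75 − 6.75 = 132.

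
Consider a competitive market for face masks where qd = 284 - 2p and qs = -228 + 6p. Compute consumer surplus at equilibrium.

Consumer surplus = 6084

Equilibrium: 284 - 2p = -228 + 6p gives p* = 64, q* = 156.
Demand choke price (qd = 0): p = 142.
CS = ½(142 − 64)(156) = 6084.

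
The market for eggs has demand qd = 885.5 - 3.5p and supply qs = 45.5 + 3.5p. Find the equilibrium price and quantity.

Set qd = qs: 885.5 - 3.5p = 45.5 + 3.5p.
840 = 7p, so p* = 120.
q* = 885.5 − 3.5(120) = 465.5.

p* = 120, q* = 465.5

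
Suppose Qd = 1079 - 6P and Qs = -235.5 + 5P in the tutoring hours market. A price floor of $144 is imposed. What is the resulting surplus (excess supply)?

Equilibrium price would be P* = 119.5, so the floor at 144 binds.
At P = 144: Qd = 215, Qs = 484.5.
Surplus = 484.5 − 215 = 269.5.

Surplus = 269.5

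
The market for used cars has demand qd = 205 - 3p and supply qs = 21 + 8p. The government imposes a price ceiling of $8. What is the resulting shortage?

Shortage = 96

Equilibrium price would be p* = 184/11, so the ceiling at 8 binds.
At p = 8: qd = 205 − 3(8) = 181, qs = 21 + 8(8) = 85.
Shortage = 181 − 85 = 96.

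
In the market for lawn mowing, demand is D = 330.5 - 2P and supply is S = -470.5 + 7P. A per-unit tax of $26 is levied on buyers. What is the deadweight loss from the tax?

Deadweight loss = 4732/9

Pre-tax equilibrium: P* = 89, Q* = 152.5.
Tax on buyers shifts demand to D = 330.5 − 2(P + 26) = 278.5 - 2P.
278.5 - 2P = -470.5 + 7P gives seller price Ps = 749/9; buyers pay Pb = 749/9 + 26 = 983/9.
New quantity: Q = 330.5 − 2(983/9) = 2017/18.
DWL = ½ × 26 × (152.5 − 2017/18) = 4732/9.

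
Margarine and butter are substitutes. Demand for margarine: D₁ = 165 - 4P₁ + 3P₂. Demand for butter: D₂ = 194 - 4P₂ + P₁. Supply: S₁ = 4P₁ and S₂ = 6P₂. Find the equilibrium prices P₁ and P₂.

P₁ = 2232/77, P₂ = 1717/77

Market 1: 165 - 4P₁ + 3P₂ = 4P₁ → 8P₁ - 3P₂ = 165.
Market 2: 10P₂ - P₁ = 194.
Eliminating P₂: 10×(1) + 3×(2) gives 77P₁ = 2232, so P₁ = 2232/77.
Back-substitute into (2): P₂ = (194 + 1×2232/77) / 10 = 1717/77.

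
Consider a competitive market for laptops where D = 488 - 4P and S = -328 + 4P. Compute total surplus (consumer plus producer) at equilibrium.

Equilibrium: 488 - 4P = -328 + 4P gives P* = 102, Q* = 80.
Demand choke price: P = 122; supply starts at P = 82.
CS = ½(122 − 102)(80) = 800; PS = ½(102 − 82)(80) = 800.

Total surplus = 1600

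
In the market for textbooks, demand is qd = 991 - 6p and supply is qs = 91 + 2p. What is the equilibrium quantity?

Set qd = qs: 991 - 6p = 91 + 2p.
900 = 8p, so p* = 112.5.
q* = 991 − 6(112.5) = 316.

q* = 316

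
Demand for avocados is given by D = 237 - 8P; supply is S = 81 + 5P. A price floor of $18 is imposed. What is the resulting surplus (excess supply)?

Equilibrium price would be P* = 12, so the floor at 18 binds.
At P = 18: D = 93, S = 171.
Surplus = 171 − 93 = 78.

Surplus = 78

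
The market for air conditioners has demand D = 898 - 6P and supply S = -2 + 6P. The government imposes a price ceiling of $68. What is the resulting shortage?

Shortage = 84

Equilibrium price would be P* = 75, so the ceiling at 68 binds.
At P = 68: D = 898 − 6(68) = 490, S = -2 + 6(68) = 406.
Shortage = 490 − 406 = 84.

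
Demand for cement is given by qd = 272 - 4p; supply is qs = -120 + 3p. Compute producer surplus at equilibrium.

Equilibrium: 272 - 4p = -120 + 3p gives p* = 56, q* = 48.
Supply starts at p = 40 (where qs = 0).
PS = ½(56 − 40)(48) = 384.

Producer surplus = 384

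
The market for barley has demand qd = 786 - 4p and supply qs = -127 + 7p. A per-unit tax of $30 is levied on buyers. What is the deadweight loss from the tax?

Deadweight loss = 12600/11

Pre-tax equilibrium: p* = 83, q* = 454.
Tax on buyers shifts demand to qd = 786 − 4(p + 30) = 666 - 4p.
666 - 4p = -127 + 7p gives seller price ps = 793/11; buyers pay pb = 793/11 + 30 = 1123/11.
New quantity: q = 786 − 4(1123/11) = 4154/11.
DWL = ½ × 30 × (454 − 4154/11) = 12600/11.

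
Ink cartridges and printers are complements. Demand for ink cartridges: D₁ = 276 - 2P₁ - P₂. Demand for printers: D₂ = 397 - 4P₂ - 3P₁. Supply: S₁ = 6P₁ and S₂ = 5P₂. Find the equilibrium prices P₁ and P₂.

Market 1: 276 - 2P₁ - P₂ = 6P₁ → 8P₁ + P₂ = 276.
Market 2: 9P₂ + 3P₁ = 397.
Eliminating P₂: 9×(1) − 1×(2) gives 69P₁ = 2087, so P₁ = 2087/69.
Back-substitute into (2): P₂ = (397 − 3×2087/69) / 9 = 2348/69.

P₁ = 2087/69, P₂ = 2348/69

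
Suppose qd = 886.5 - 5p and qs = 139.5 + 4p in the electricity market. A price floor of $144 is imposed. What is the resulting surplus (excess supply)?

Equilibrium price would be p* = 83, so the floor at 144 binds.
At p = 144: qd = 166.5, qs = 715.5.
Surplus = 715.5 − 166.5 = 549.

Surplus = 549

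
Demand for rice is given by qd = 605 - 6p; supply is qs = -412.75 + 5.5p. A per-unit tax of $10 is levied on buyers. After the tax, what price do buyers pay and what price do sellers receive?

Pre-tax equilibrium: p* = 88.5, q* = 74.
Tax on buyers shifts demand to qd = 605 − 6(p + 10) = 545 - 6p.
545 - 6p = -412.75 + 5.5p gives seller price ps = 3831/46; buyers pay pb = 3831/46 + 10 = 4291/46.
New quantity: q = 605 − 6(4291/46) = 1042/23.

Buyers pay 4291/46, sellers receive 3831/46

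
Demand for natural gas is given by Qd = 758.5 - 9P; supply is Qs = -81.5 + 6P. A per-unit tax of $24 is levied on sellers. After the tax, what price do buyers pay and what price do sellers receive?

Buyers pay $65.6, sellers receive $41.6

Pre-tax equilibrium: P* = 56, Q* = 254.5.
Tax on sellers shifts supply to Qs = -81.5 + 6(P − 24) = -225.5 + 6P.
758.5 - 9P = -225.5 + 6P gives buyer price Pb = 65.6; sellers receive Ps = 65.6 − 24 = 41.6.
New quantity: Q = 758.5 − 9(65.6) = 168.1.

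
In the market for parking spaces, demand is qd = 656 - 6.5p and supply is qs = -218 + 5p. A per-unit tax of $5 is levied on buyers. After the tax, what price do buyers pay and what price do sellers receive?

Buyers pay 1798/23, sellers receive 1683/23

Pre-tax equilibrium: p* = 76, q* = 162.
Tax on buyers shifts demand to qd = 656 − 6.5(p + 5) = 623.5 - 6.5p.
623.5 - 6.5p = -218 + 5p gives seller price ps = 1683/23; buyers pay pb = 1683/23 + 5 = 1798/23.
New quantity: q = 656 − 6.5(1798/23) = 3401/23.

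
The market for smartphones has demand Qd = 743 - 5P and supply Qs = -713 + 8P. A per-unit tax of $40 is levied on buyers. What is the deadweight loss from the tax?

Deadweight loss = 32000/13

Pre-tax equilibrium: P* = 112, Q* = 183.
Tax on buyers shifts demand to Qd = 743 − 5(P + 40) = 543 - 5P.
543 - 5P = -713 + 8P gives seller price Ps = 1256/13; buyers pay Pb = 1256/13 + 40 = 1776/13.
New quantity: Q = 743 − 5(1776/13) = 779/13.
DWL = ½ × 40 × (183 − 779/13) = 32000/13.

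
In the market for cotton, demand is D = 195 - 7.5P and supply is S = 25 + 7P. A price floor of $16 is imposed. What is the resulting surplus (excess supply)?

Equilibrium price would be P* = 340/29, so the floor at 16 binds.
At P = 16: D = 75, S = 137.
Surplus = 137 − 75 = 62.

Surplus = 62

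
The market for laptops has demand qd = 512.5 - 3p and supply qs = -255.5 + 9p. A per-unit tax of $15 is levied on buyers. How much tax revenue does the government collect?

Pre-tax equilibrium: p* = 64, q* = 320.5.
Tax on buyers shifts demand to qd = 512.5 − 3(p + 15) = 467.5 - 3p.
467.5 - 3p = -255.5 + 9p gives seller price ps = 60.25; buyers pay pb = 60.25 + 15 = 75.25.
New quantity: q = 512.5 − 3(75.25) = 286.75.
Revenue = 15 × 286.75 = 4301.25.

Tax revenue = 4301.25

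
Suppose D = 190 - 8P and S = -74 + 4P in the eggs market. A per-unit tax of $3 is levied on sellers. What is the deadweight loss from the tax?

Pre-tax equilibrium: P* = 22, Q* = 14.
Tax on sellers shifts supply to S = -74 + 4(P − 3) = -86 + 4P.
190 - 8P = -86 + 4P gives buyer price Pb = 23; sellers receive Ps = 23 − 3 = 20.
New quantity: Q = 190 − 8(23) = 6.
DWL = ½ × 3 × (14 − 6) = 12.

Deadweight loss = 12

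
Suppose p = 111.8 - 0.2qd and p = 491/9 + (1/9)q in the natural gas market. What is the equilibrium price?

Set the two price expressions equal: 111.8 - 0.2q = 491/9 + (1/9)q.
2576/45 = (14/45)q, so q* = 184.
p* = 111.8 − (0.2)(184) = 75.

p* = 75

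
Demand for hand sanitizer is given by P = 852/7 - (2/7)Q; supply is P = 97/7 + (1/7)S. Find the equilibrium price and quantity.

P* = 1046/21, Q* = 755/3

Set the two price expressions equal: 852/7 - (2/7)Q = 97/7 + (1/7)Q.
755/7 = (3/7)Q, so Q* = 755/3.
P* = 852/7 − (2/7)(755/3) = 1046/21.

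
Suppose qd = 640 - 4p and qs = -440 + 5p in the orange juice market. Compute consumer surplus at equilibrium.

Consumer surplus = 3200

Equilibrium: 640 - 4p = -440 + 5p gives p* = 120, q* = 160.
Demand choke price (qd = 0): p = 160.
CS = ½(160 − 120)(160) = 3200.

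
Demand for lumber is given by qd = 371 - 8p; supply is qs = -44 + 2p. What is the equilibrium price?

Set qd = qs: 371 - 8p = -44 + 2p.
415 = 10p, so p* = 41.5.
q* = 371 − 8(41.5) = 39.

p* = 41.5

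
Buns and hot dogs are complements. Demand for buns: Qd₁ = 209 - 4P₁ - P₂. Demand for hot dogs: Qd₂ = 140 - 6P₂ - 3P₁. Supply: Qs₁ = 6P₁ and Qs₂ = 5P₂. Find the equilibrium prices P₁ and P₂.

P₁ = 2159/107, P₂ = 773/107

Market 1: 209 - 4P₁ - P₂ = 6P₁ → 10P₁ + P₂ = 209.
Market 2: 11P₂ + 3P₁ = 140.
Eliminating P₂: 11×(1) − 1×(2) gives 107P₁ = 2159, so P₁ = 2159/107.
Back-substitute into (2): P₂ = (140 − 3×2159/107) / 11 = 773/107.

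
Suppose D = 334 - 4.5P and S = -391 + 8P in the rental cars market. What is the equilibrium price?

P* = 58

Set D = S: 334 - 4.5P = -391 + 8P.
725 = 12.5P, so P* = 58.
Q* = 334 − 4.5(58) = 73.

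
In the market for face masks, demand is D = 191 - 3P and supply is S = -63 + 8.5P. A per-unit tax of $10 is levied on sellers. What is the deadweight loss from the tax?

Deadweight loss = 2550/23

Pre-tax equilibrium: P* = 508/23, Q* = 2869/23.
Tax on sellers shifts supply to S = -63 + 8.5(P − 10) = -148 + 8.5P.
191 - 3P = -148 + 8.5P gives buyer price Pb = 678/23; sellers receive Ps = 678/23 − 10 = 448/23.
New quantity: Q = 191 − 3(678/23) = 2359/23.
DWL = ½ × 10 × (2869/23 − 2359/23) = 2550/23.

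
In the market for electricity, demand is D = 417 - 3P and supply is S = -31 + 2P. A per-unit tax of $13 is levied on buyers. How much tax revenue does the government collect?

Pre-tax equilibrium: P* = 89.6, Q* = 148.2.
Tax on buyers shifts demand to D = 417 − 3(P + 13) = 378 - 3P.
378 - 3P = -31 + 2P gives seller price Ps = 81.8; buyers pay Pb = 81.8 + 13 = 94.8.
New quantity: Q = 417 − 3(94.8) = 132.6.
Revenue = 13 × 132.6 = 1723.8.

Tax revenue = 1723.8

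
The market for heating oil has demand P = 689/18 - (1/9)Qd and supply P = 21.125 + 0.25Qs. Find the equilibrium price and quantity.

Set the two price expressions equal: 689/18 - (1/9)Q = 21.125 + 0.25Q.
1235/72 = (13/36)Q, so Q* = 47.5.
P* = 689/18 − (1/9)(47.5) = 33.

P* = 33, Q* = 47.5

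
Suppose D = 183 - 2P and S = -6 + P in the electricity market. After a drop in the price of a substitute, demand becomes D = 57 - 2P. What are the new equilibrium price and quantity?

Original equilibrium: P* = 63, Q* = 57.
New equilibrium: 57 - 2P = -6 + P, so 63 = 3P and P' = 21; Q' = 57 − 2(21) = 15.

P' = 21, Q' = 15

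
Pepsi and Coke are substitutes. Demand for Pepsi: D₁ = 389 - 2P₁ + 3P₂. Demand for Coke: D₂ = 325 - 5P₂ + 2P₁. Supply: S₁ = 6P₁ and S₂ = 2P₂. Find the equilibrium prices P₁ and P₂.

P₁ = 73.96, P₂ = 67.56

Market 1: 389 - 2P₁ + 3P₂ = 6P₁ → 8P₁ - 3P₂ = 389.
Market 2: 7P₂ - 2P₁ = 325.
Eliminating P₂: 7×(1) + 3×(2) gives 50P₁ = 3698, so P₁ = 73.96.
Back-substitute into (2): P₂ = (325 + 2×73.96) / 7 = 67.56.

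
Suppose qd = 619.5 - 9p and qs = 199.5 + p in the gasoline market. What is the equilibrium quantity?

q* = 241.5

Set qd = qs: 619.5 - 9p = 199.5 + p.
420 = 10p, so p* = 42.
q* = 619.5 − 9(42) = 241.5.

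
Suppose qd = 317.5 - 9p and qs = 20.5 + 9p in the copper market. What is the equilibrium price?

Set qd = qs: 317.5 - 9p = 20.5 + 9p.
297 = 18p, so p* = 16.5.
q* = 317.5 − 9(16.5) = 169.

p* = 16.5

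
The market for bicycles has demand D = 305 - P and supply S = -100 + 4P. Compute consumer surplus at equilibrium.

Equilibrium: 305 - P = -100 + 4P gives P* = 81, Q* = 224.
Demand choke price (D = 0): P = 305.
CS = ½(305 − 81)(224) = 25088.

Consumer surplus = 25088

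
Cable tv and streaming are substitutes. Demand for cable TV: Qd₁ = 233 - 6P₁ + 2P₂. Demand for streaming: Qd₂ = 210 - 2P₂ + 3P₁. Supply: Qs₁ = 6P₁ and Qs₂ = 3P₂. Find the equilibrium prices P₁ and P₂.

P₁ = 1585/54, P₂ = 1073/18

Market 1: 233 - 6P₁ + 2P₂ = 6P₁ → 12P₁ - 2P₂ = 233.
Market 2: 5P₂ - 3P₁ = 210.
Eliminating P₂: 5×(1) + 2×(2) gives 54P₁ = 1585, so P₁ = 1585/54.
Back-substitute into (2): P₂ = (210 + 3×1585/54) / 5 = 1073/18.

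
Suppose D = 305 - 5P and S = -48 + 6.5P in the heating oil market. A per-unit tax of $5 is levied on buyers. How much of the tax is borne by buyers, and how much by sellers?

Pre-tax equilibrium: P* = 706/23, Q* = 3485/23.
Tax on buyers shifts demand to D = 305 − 5(P + 5) = 280 - 5P.
280 - 5P = -48 + 6.5P gives seller price Ps = 656/23; buyers pay Pb = 656/23 + 5 = 771/23.
New quantity: Q = 305 − 5(771/23) = 3160/23.
Buyer burden = 771/23 − 706/23 = 65/23; seller burden = 706/23 − 656/23 = 50/23.

Buyers bear 65/23, sellers bear 50/23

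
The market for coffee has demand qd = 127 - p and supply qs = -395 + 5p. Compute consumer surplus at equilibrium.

Consumer surplus = 800

Equilibrium: 127 - p = -395 + 5p gives p* = 87, q* = 40.
Demand choke price (qd = 0): p = 127.
CS = ½(127 − 87)(40) = 800.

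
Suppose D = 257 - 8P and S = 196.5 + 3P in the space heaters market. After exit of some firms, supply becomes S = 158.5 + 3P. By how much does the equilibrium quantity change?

Original equilibrium: P* = 5.5, Q* = 213.
New equilibrium: 257 - 8P = 158.5 + 3P, so 98.5 = 11P and P' = 197/22; Q' = 257 − 8(197/22) = 2039/11.
Change in quantity: 2039/11 − 213 = -304/11.

ΔQ = -304/11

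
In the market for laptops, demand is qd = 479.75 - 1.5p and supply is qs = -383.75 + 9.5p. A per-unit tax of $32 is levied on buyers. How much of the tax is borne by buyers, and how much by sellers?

Buyers bear 304/11, sellers bear 48/11

Pre-tax equilibrium: p* = 78.5, q* = 362.
Tax on buyers shifts demand to qd = 479.75 − 1.5(p + 32) = 431.75 - 1.5p.
431.75 - 1.5p = -383.75 + 9.5p gives seller price ps = 1631/22; buyers pay pb = 1631/22 + 32 = 2335/22.
New quantity: q = 479.75 − 1.5(2335/22) = 3526/11.
Buyer burden = 2335/22 − 78.5 = 304/11; seller burden = 78.5 − 1631/22 = 48/11.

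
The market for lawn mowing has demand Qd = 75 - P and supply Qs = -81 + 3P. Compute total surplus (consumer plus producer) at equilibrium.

Equilibrium: 75 - P = -81 + 3P gives P* = 39, Q* = 36.
Demand choke price: P = 75; supply starts at P = 27.
CS = ½(75 − 39)(36) = 648; PS = ½(39 − 27)(36) = 216.

Total surplus = 864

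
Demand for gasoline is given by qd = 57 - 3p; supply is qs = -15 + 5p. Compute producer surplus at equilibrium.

Equilibrium: 57 - 3p = -15 + 5p gives p* = 9, q* = 30.
Supply starts at p = 3 (where qs = 0).
PS = ½(9 − 3)(30) = 90.

Producer surplus = 90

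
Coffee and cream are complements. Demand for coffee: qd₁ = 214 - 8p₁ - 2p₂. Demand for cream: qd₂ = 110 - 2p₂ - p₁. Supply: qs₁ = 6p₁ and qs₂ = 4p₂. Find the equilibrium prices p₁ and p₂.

Market 1: 214 - 8p₁ - 2p₂ = 6p₁ → 14p₁ + 2p₂ = 214.
Market 2: 6p₂ + p₁ = 110.
Eliminating p₂: 6×(1) − 2×(2) gives 82p₁ = 1064, so p₁ = 532/41.
Back-substitute into (2): p₂ = (110 − 1×532/41) / 6 = 663/41.

p₁ = 532/41, p₂ = 663/41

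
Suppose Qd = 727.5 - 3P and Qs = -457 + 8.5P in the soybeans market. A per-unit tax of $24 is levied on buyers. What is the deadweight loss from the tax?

Deadweight loss = 14688/23

Pre-tax equilibrium: P* = 103, Q* = 418.5.
Tax on buyers shifts demand to Qd = 727.5 − 3(P + 24) = 655.5 - 3P.
655.5 - 3P = -457 + 8.5P gives seller price Ps = 2225/23; buyers pay Pb = 2225/23 + 24 = 2777/23.
New quantity: Q = 727.5 − 3(2777/23) = 16803/46.
DWL = ½ × 24 × (418.5 − 16803/46) = 14688/23.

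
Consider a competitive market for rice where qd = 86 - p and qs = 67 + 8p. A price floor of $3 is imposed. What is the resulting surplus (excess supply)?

Equilibrium price would be p* = 19/9, so the floor at 3 binds.
At p = 3: qd = 83, qs = 91.
Surplus = 91 − 83 = 8.

Surplus = 8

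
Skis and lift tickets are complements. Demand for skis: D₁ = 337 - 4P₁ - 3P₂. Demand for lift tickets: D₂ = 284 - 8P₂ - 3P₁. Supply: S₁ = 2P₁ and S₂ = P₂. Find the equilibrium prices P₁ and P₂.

Market 1: 337 - 4P₁ - 3P₂ = 2P₁ → 6P₁ + 3P₂ = 337.
Market 2: 9P₂ + 3P₁ = 284.
Eliminating P₂: 9×(1) − 3×(2) gives 45P₁ = 2181, so P₁ = 727/15.
Back-substitute into (2): P₂ = (284 − 3×727/15) / 9 = 15.4.

P₁ = 727/15, P₂ = 15.4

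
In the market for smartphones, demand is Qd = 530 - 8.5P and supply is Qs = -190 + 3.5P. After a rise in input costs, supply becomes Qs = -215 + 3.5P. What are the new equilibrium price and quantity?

Original equilibrium: P* = 60, Q* = 20.
New equilibrium: 530 - 8.5P = -215 + 3.5P, so 745 = 12P and P' = 745/12; Q' = 530 − 8.5(745/12) = 55/24.

P' = 745/12, Q' = 55/24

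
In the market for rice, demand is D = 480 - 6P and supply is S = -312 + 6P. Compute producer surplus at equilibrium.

Equilibrium: 480 - 6P = -312 + 6P gives P* = 66, Q* = 84.
Supply starts at P = 52 (where S = 0).
PS = ½(66 − 52)(84) = 588.

Producer surplus = 588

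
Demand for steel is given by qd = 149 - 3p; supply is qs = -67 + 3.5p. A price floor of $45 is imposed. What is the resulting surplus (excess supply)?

Surplus = 76.5

Equilibrium price would be p* = 432/13, so the floor at 45 binds.
At p = 45: qd = 14, qs = 90.5.
Surplus = 90.5 − 14 = 76.5.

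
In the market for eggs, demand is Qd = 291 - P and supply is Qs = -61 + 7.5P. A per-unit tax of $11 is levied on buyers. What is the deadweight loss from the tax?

Deadweight loss = 1815/34

Pre-tax equilibrium: P* = 704/17, Q* = 4243/17.
Tax on buyers shifts demand to Qd = 291 − 1(P + 11) = 280 - P.
280 - P = -61 + 7.5P gives seller price Ps = 682/17; buyers pay Pb = 682/17 + 11 = 869/17.
New quantity: Q = 291 − 1(869/17) = 4078/17.
DWL = ½ × 11 × (4243/17 − 4078/17) = 1815/34.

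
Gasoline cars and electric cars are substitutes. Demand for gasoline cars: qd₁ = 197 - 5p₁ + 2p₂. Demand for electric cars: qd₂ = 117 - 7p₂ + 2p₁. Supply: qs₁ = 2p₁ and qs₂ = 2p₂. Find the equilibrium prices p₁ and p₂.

p₁ = 2007/59, p₂ = 1213/59

Market 1: 197 - 5p₁ + 2p₂ = 2p₁ → 7p₁ - 2p₂ = 197.
Market 2: 9p₂ - 2p₁ = 117.
Eliminating p₂: 9×(1) + 2×(2) gives 59p₁ = 2007, so p₁ = 2007/59.
Back-substitute into (2): p₂ = (117 + 2×2007/59) / 9 = 1213/59.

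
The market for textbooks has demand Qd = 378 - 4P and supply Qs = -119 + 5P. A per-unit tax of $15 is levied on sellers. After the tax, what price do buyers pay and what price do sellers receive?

Pre-tax equilibrium: P* = 497/9, Q* = 1414/9.
Tax on sellers shifts supply to Qs = -119 + 5(P − 15) = -194 + 5P.
378 - 4P = -194 + 5P gives buyer price Pb = 572/9; sellers receive Ps = 572/9 − 15 = 437/9.
New quantity: Q = 378 − 4(572/9) = 1114/9.

Buyers pay 572/9, sellers receive 437/9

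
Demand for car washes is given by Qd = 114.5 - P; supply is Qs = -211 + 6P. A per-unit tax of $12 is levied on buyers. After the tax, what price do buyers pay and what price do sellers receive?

Pre-tax equilibrium: P* = 46.5, Q* = 68.
Tax on buyers shifts demand to Qd = 114.5 − 1(P + 12) = 102.5 - P.
102.5 - P = -211 + 6P gives seller price Ps = 627/14; buyers pay Pb = 627/14 + 12 = 795/14.
New quantity: Q = 114.5 − 1(795/14) = 404/7.

Buyers pay 795/14, sellers receive 627/14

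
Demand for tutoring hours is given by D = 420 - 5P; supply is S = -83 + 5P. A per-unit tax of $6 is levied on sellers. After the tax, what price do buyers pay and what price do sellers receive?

Pre-tax equilibrium: P* = 50.3, Q* = 168.5.
Tax on sellers shifts supply to S = -83 + 5(P − 6) = -113 + 5P.
420 - 5P = -113 + 5P gives buyer price Pb = 53.3; sellers receive Ps = 53.3 − 6 = 47.3.
New quantity: Q = 420 − 5(53.3) = 153.5.

Buyers pay $53.3, sellers receive $47.3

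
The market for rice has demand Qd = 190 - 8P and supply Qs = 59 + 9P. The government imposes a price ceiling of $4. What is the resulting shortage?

Shortage = 63

Equilibrium price would be P* = 131/17, so the ceiling at 4 binds.
At P = 4: Qd = 190 − 8(4) = 158, Qs = 59 + 9(4) = 95.
Shortage = 158 − 95 = 63.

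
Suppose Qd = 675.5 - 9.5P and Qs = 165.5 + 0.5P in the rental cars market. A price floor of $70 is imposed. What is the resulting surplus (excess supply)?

Surplus = 190

Equilibrium price would be P* = 51, so the floor at 70 binds.
At P = 70: Qd = 10.5, Qs = 200.5.
Surplus = 200.5 − 10.5 = 190.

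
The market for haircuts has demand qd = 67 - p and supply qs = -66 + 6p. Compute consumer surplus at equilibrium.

Consumer surplus = 1152

Equilibrium: 67 - p = -66 + 6p gives p* = 19, q* = 48.
Demand choke price (qd = 0): p = 67.
CS = ½(67 − 19)(48) = 1152.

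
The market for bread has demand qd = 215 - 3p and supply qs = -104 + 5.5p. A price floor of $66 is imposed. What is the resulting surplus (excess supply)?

Equilibrium price would be p* = 638/17, so the floor at 66 binds.
At p = 66: qd = 17, qs = 259.
Surplus = 259 − 17 = 242.

Surplus = 242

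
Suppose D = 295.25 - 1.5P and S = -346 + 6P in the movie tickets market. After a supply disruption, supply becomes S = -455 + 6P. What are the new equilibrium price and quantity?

P' = 3001/30, Q' = 145.2

Original equilibrium: P* = 85.5, Q* = 167.
New equilibrium: 295.25 - 1.5P = -455 + 6P, so 750.25 = 7.5P and P' = 3001/30; Q' = 295.25 − 1.5(3001/30) = 145.2.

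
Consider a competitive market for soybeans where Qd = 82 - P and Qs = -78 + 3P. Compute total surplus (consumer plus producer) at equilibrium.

Total surplus = 1176

Equilibrium: 82 - P = -78 + 3P gives P* = 40, Q* = 42.
Demand choke price: P = 82; supply starts at P = 26.
CS = ½(82 − 40)(42) = 882; PS = ½(40 − 26)(42) = 294.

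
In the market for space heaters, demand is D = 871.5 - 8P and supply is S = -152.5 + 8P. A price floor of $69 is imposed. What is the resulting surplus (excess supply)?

Surplus = 80

Equilibrium price would be P* = 64, so the floor at 69 binds.
At P = 69: D = 319.5, S = 399.5.
Surplus = 399.5 − 319.5 = 80.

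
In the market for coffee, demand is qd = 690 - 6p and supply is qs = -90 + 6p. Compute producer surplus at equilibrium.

Producer surplus = 7500

Equilibrium: 690 - 6p = -90 + 6p gives p* = 65, q* = 300.
Supply starts at p = 15 (where qs = 0).
PS = ½(65 − 15)(300) = 7500.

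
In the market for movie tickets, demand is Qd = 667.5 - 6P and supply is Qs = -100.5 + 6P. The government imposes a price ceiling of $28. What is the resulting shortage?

Equilibrium price would be P* = 64, so the ceiling at 28 binds.
At P = 28: Qd = 667.5 − 6(28) = 499.5, Qs = -100.5 + 6(28) = 67.5.
Shortage = 499.5 − 67.5 = 432.

Shortage = 432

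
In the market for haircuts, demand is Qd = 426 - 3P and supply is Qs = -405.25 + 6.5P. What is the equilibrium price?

P* = 87.5

Set Qd = Qs: 426 - 3P = -405.25 + 6.5P.
831.25 = 9.5P, so P* = 87.5.
Q* = 426 − 3(87.5) = 163.5.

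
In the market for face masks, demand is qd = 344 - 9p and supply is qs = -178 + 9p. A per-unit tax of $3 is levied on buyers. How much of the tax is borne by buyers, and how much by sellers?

Pre-tax equilibrium: p* = 29, q* = 83.
Tax on buyers shifts demand to qd = 344 − 9(p + 3) = 317 - 9p.
317 - 9p = -178 + 9p gives seller price ps = 27.5; buyers pay pb = 27.5 + 3 = 30.5.
New quantity: q = 344 − 9(30.5) = 69.5.
Buyer burden = 30.5 − 29 = 1.5; seller burden = 29 − 27.5 = 1.5.

Buyers bear $1.5, sellers bear $1.5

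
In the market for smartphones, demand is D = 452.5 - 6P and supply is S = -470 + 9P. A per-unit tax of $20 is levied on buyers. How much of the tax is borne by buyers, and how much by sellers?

Pre-tax equilibrium: P* = 61.5, Q* = 83.5.
Tax on buyers shifts demand to D = 452.5 − 6(P + 20) = 332.5 - 6P.
332.5 - 6P = -470 + 9P gives seller price Ps = 53.5; buyers pay Pb = 53.5 + 20 = 73.5.
New quantity: Q = 452.5 − 6(73.5) = 11.5.
Buyer burden = 73.5 − 61.5 = 12; seller burden = 61.5 − 53.5 = 8.

Buyers bear $12, sellers bear $8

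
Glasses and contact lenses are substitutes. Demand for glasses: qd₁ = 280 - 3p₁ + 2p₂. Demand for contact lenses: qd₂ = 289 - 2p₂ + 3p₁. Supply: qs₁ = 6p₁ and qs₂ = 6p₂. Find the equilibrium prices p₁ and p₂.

Market 1: 280 - 3p₁ + 2p₂ = 6p₁ → 9p₁ - 2p₂ = 280.
Market 2: 8p₂ - 3p₁ = 289.
Eliminating p₂: 8×(1) + 2×(2) gives 66p₁ = 2818, so p₁ = 1409/33.
Back-substitute into (2): p₂ = (289 + 3×1409/33) / 8 = 1147/22.

p₁ = 1409/33, p₂ = 1147/22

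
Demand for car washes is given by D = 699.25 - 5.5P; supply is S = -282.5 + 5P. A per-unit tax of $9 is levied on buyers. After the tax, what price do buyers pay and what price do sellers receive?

Buyers pay 1369/14, sellers receive 1243/14

Pre-tax equilibrium: P* = 93.5, Q* = 185.
Tax on buyers shifts demand to D = 699.25 − 5.5(P + 9) = 649.75 - 5.5P.
649.75 - 5.5P = -282.5 + 5P gives seller price Ps = 1243/14; buyers pay Pb = 1243/14 + 9 = 1369/14.
New quantity: Q = 699.25 − 5.5(1369/14) = 1130/7.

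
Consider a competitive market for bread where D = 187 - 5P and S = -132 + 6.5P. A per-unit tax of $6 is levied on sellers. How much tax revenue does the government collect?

Pre-tax equilibrium: P* = 638/23, Q* = 1111/23.
Tax on sellers shifts supply to S = -132 + 6.5(P − 6) = -171 + 6.5P.
187 - 5P = -171 + 6.5P gives buyer price Pb = 716/23; sellers receive Ps = 716/23 − 6 = 578/23.
New quantity: Q = 187 − 5(716/23) = 721/23.
Revenue = 6 × 721/23 = 4326/23.

Tax revenue = 4326/23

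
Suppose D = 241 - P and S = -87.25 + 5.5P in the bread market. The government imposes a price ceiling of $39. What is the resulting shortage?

Shortage = 74.75

Equilibrium price would be P* = 50.5, so the ceiling at 39 binds.
At P = 39: D = 241 − 1(39) = 202, S = -87.25 + 5.5(39) = 127.25.
Shortage = 202 − 127.25 = 74.75.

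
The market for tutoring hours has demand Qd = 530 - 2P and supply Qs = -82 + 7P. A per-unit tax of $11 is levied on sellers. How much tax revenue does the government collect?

Pre-tax equilibrium: P* = 68, Q* = 394.
Tax on sellers shifts supply to Qs = -82 + 7(P − 11) = -159 + 7P.
530 - 2P = -159 + 7P gives buyer price Pb = 689/9; sellers receive Ps = 689/9 − 11 = 590/9.
New quantity: Q = 530 − 2(689/9) = 3392/9.
Revenue = 11 × 3392/9 = 37312/9.

Tax revenue = 37312/9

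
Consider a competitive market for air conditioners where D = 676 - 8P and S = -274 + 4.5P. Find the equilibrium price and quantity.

P* = 76, Q* = 68

Set D = S: 676 - 8P = -274 + 4.5P.
950 = 12.5P, so P* = 76.
Q* = 676 − 8(76) = 68.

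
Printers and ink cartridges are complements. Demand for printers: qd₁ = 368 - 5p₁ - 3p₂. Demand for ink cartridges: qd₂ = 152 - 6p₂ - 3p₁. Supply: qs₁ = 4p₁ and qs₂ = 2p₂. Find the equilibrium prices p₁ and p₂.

p₁ = 2488/63, p₂ = 88/21

Market 1: 368 - 5p₁ - 3p₂ = 4p₁ → 9p₁ + 3p₂ = 368.
Market 2: 8p₂ + 3p₁ = 152.
Eliminating p₂: 8×(1) − 3×(2) gives 63p₁ = 2488, so p₁ = 2488/63.
Back-substitute into (2): p₂ = (152 − 3×2488/63) / 8 = 88/21.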